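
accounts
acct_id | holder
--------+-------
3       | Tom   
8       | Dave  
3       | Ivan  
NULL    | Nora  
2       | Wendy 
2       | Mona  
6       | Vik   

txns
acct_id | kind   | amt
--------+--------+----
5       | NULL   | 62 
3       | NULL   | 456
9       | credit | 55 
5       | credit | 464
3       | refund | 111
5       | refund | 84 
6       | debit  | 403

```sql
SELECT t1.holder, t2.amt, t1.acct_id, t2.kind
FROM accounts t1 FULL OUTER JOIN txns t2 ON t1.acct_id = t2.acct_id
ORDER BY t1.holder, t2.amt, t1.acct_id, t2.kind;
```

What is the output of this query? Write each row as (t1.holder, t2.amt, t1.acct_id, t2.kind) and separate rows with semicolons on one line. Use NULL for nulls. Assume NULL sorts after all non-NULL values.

(Dave, NULL, 8, NULL); (Ivan, 111, 3, refund); (Ivan, 456, 3, NULL); (Mona, NULL, 2, NULL); (Nora, NULL, NULL, NULL); (Tom, 111, 3, refund); (Tom, 456, 3, NULL); (Vik, 403, 6, debit); (Wendy, NULL, 2, NULL); (NULL, 55, NULL, credit); (NULL, 62, NULL, NULL); (NULL, 84, NULL, refund); (NULL, 464, NULL, credit)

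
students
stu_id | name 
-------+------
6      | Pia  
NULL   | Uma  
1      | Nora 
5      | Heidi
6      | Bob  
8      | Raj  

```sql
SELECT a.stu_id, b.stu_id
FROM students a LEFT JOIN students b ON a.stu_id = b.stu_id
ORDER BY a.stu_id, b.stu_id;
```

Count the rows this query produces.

LEFT JOIN keeps every row from `students a`; unmatched rows get NULL for `students b`'s columns.
Matching on a.stu_id = b.stu_id. A NULL in a compared column never satisfies the condition.
- a row (stu_id=6): matches 2 b row(s) → 2 output row(s).
- a row (stu_id=NULL): no match → kept, b columns NULL.
- a row (stu_id=1): matches 1 b row(s) → 1 output row(s).
- a row (stu_id=5): matches 1 b row(s) → 1 output row(s).
- a row (stu_id=6): matches 2 b row(s) → 2 output row(s).
- a row (stu_id=8): matches 1 b row(s) → 1 output row(s).
Total: 7 matched + 1 padded = 8 rows.

8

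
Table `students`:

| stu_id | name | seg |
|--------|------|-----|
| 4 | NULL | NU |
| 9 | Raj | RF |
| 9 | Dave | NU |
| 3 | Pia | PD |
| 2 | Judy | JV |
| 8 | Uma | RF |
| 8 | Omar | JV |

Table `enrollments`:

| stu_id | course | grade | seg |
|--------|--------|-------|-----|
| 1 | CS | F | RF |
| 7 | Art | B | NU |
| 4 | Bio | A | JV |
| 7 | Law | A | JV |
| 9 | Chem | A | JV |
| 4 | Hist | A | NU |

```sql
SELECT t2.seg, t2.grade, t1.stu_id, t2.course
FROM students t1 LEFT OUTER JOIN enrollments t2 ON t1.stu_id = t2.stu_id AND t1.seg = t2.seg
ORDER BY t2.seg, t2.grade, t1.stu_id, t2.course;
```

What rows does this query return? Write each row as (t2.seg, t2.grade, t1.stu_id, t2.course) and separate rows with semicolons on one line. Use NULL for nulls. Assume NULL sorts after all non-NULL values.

LEFT JOIN keeps every row from `students`; unmatched rows get NULL for `enrollments`'s columns.
Matching on t1.stu_id = t2.stu_id AND t1.seg = t2.seg.
Matched pairs: 1; unmatched t1 rows kept: 6.

(NU, A, 4, Hist); (NULL, NULL, 2, NULL); (NULL, NULL, 3, NULL); (NULL, NULL, 8, NULL); (NULL, NULL, 8, NULL); (NULL, NULL, 9, NULL); (NULL, NULL, 9, NULL)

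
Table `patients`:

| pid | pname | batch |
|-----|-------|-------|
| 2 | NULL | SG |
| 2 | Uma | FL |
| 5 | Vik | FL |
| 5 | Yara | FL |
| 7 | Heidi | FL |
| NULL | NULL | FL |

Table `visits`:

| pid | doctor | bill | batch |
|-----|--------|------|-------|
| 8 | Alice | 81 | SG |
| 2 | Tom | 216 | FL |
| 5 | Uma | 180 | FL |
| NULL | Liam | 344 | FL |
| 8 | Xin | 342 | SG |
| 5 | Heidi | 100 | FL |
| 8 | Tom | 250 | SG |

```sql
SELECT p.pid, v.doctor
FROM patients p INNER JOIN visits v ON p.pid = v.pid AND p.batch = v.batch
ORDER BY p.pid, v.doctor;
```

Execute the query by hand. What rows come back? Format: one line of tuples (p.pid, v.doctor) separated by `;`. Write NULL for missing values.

INNER JOIN keeps only pairs where the ON condition holds.
Matching on p.pid = v.pid AND p.batch = v.batch. A NULL in a compared column never satisfies the condition.
- p row (pid=2, batch=SG): no match → dropped.
- p row (pid=2, batch=FL): matches 1 v row(s) → 1 output row(s).
- p row (pid=5, batch=FL): matches 2 v row(s) → 2 output row(s).
- p row (pid=5, batch=FL): matches 2 v row(s) → 2 output row(s).
- p row (pid=7, batch=FL): no match → dropped.
- p row (pid=NULL, batch=FL): no match → dropped.
After projecting and ordering:
p.pid | v.doctor
2 | Tom
5 | Heidi
5 | Heidi
5 | Uma
5 | Uma

(2, Tom); (5, Heidi); (5, Heidi); (5, Uma); (5, Uma)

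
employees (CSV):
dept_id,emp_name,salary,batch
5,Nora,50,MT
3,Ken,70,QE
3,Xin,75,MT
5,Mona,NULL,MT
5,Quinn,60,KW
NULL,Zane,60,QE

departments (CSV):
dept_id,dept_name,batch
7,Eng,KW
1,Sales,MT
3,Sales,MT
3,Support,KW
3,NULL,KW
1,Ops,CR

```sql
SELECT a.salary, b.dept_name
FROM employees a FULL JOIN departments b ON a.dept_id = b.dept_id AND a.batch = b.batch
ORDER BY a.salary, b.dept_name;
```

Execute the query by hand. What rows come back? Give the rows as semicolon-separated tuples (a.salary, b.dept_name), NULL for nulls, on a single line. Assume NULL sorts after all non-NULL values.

(50, NULL); (60, NULL); (60, NULL); (70, NULL); (75, Sales); (NULL, Eng); (NULL, Ops); (NULL, Sales); (NULL, Support); (NULL, NULL); (NULL, NULL)

FULL OUTER JOIN keeps every row from both sides; unmatched rows get NULL for the other side's columns.
Matching on a.dept_id = b.dept_id AND a.batch = b.batch. A NULL in a compared column never satisfies the condition.
Matched pairs: 1; unmatched a rows kept: 5; unmatched b rows kept: 5.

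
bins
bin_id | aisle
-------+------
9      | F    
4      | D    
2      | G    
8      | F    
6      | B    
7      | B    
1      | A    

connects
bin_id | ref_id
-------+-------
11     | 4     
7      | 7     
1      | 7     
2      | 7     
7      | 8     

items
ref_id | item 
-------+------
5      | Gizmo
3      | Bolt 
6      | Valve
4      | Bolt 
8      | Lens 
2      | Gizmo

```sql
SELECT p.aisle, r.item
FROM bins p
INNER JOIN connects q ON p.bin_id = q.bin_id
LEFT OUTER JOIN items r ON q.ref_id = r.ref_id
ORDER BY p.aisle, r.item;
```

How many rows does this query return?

4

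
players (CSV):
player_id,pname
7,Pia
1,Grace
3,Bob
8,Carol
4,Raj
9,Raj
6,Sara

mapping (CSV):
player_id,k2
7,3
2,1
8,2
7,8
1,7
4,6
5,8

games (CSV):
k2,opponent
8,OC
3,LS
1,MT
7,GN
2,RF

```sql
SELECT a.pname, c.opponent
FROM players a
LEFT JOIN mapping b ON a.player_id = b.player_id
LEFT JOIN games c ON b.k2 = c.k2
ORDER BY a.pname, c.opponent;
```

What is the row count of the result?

Evaluate left to right. First `players a LEFT JOIN mapping b` on player_id: 8 row(s).
Then LEFT JOIN `games c` on k2: each of those 8 rows is kept; rows whose b.k2 has no match in c get NULL for c's columns.
Result: 8 row(s).

8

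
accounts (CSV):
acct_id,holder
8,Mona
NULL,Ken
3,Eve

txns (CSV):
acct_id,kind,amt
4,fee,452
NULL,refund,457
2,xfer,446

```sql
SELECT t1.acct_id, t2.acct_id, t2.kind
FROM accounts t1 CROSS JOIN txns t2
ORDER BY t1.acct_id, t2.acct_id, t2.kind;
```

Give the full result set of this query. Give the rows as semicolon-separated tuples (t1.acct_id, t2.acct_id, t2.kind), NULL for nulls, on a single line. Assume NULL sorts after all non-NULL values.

(3, 2, xfer); (3, 4, fee); (3, NULL, refund); (8, 2, xfer); (8, 4, fee); (8, NULL, refund); (NULL, 2, xfer); (NULL, 4, fee); (NULL, NULL, refund)

CROSS JOIN pairs every row of `accounts` with every row of `txns`: 3 × 3 = 9 rows.
After projecting and ordering:
t1.acct_id | t2.acct_id | t2.kind
3 | 2 | xfer
3 | 4 | fee
3 | NULL | refund
8 | 2 | xfer
8 | 4 | fee
8 | NULL | refund
NULL | 2 | xfer
NULL | 4 | fee
NULL | NULL | refund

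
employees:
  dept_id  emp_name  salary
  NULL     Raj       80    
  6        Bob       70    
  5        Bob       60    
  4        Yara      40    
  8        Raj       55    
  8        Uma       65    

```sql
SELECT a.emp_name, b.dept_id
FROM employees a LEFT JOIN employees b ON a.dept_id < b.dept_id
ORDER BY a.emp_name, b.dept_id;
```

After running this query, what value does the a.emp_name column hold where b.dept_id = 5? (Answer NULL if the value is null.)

LEFT JOIN keeps every row from `employees a`; unmatched rows get NULL for `employees b`'s columns.
Matching on a.dept_id < b.dept_id. A NULL in a compared column never satisfies the condition.
- a[0] dept_id=NULL → no match; kept with NULLs on the b side.
- a[1] dept_id=6 → 2 match(es) in b → 2 row(s).
- a[2] dept_id=5 → 3 match(es) in b → 3 row(s).
- a[3] dept_id=4 → 4 match(es) in b → 4 row(s).
- a[4] dept_id=8 → no match; kept with NULLs on the b side.
- a[5] dept_id=8 → no match; kept with NULLs on the b side.

Yara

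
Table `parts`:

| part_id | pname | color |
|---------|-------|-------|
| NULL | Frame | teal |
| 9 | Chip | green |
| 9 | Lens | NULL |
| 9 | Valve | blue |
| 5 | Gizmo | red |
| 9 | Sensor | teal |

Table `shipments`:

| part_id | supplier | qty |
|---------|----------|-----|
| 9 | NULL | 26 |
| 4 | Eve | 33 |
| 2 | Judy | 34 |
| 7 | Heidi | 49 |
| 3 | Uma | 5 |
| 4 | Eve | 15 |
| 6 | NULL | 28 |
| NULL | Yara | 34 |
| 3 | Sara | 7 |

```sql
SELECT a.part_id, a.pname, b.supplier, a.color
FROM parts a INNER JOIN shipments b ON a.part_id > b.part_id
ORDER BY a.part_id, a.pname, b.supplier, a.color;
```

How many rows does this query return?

33

INNER JOIN keeps only pairs where the ON condition holds.
Matching on a.part_id > b.part_id. A NULL in a compared column never satisfies the condition.
- a row (part_id=NULL): no match → dropped.
- a row (part_id=9): matches 7 b row(s) → 7 output row(s).
- a row (part_id=9): matches 7 b row(s) → 7 output row(s).
- a row (part_id=9): matches 7 b row(s) → 7 output row(s).
- a row (part_id=5): matches 5 b row(s) → 5 output row(s).
- a row (part_id=9): matches 7 b row(s) → 7 output row(s).
Total: 33 rows.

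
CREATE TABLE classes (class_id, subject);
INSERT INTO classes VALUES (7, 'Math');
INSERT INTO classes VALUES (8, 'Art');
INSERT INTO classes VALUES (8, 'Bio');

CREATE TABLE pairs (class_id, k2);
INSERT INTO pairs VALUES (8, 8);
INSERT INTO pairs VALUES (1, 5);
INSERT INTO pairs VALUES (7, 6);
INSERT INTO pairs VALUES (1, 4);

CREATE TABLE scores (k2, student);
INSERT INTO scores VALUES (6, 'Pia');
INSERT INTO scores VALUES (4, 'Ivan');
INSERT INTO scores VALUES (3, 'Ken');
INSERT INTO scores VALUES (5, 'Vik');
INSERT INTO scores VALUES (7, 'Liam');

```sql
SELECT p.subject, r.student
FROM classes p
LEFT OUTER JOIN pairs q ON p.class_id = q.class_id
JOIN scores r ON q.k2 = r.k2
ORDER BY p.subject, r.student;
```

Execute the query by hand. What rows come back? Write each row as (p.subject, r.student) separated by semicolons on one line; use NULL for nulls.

Evaluate left to right. First `classes p LEFT JOIN pairs q` on class_id: 3 row(s).
Then INNER JOIN `scores r` on k2: keep only rows whose q.k2 appears in r.

(Math, Pia)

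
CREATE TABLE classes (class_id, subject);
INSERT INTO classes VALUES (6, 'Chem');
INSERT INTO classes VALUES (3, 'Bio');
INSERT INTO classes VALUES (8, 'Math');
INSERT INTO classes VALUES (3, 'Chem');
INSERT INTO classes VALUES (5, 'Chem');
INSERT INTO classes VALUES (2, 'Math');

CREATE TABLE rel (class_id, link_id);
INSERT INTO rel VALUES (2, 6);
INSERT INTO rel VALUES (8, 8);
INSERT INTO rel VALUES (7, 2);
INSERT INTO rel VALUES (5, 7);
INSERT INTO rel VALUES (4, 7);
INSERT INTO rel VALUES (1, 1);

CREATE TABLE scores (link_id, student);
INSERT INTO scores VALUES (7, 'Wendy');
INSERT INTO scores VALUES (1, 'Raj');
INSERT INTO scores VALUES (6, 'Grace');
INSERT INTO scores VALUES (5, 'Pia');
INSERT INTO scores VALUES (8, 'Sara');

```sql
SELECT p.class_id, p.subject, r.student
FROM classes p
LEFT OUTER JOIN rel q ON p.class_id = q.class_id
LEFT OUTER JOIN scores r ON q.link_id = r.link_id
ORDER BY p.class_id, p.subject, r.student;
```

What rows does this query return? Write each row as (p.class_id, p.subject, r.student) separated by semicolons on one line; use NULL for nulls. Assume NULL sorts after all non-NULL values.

(2, Math, Grace); (3, Bio, NULL); (3, Chem, NULL); (5, Chem, Wendy); (6, Chem, NULL); (8, Math, Sara)

Joins associate left-to-right: classes LEFT JOIN rel on class_id gives 6 intermediate row(s).
Then LEFT JOIN `scores r` on link_id: each of those 6 rows is kept; rows whose q.link_id has no match in r get NULL for r's columns.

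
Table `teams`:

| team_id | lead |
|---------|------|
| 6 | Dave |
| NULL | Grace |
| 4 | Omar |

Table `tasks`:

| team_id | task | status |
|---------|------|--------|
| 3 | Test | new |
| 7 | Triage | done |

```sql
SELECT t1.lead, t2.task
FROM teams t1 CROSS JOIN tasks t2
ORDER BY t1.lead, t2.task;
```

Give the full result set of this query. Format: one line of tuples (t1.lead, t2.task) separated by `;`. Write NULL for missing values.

CROSS JOIN pairs every row of `teams` with every row of `tasks`: 3 × 2 = 6 rows.

(Dave, Test); (Dave, Triage); (Grace, Test); (Grace, Triage); (Omar, Test); (Omar, Triage)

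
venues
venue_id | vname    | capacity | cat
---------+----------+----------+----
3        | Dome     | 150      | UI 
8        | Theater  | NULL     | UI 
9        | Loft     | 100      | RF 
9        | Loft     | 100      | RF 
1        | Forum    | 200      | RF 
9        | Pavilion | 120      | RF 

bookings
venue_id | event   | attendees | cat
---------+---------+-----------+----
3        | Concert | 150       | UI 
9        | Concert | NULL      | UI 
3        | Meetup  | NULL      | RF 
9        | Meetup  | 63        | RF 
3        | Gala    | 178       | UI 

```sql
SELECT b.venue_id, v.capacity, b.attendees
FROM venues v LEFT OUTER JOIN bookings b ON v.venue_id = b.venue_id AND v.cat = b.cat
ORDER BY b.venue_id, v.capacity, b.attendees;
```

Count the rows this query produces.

LEFT JOIN keeps every row from `venues`; unmatched rows get NULL for `bookings`'s columns.
Matching on v.venue_id = b.venue_id AND v.cat = b.cat.
Matched pairs: 5; unmatched v rows kept: 2.
Total: 5 matched + 2 padded = 7 rows.

7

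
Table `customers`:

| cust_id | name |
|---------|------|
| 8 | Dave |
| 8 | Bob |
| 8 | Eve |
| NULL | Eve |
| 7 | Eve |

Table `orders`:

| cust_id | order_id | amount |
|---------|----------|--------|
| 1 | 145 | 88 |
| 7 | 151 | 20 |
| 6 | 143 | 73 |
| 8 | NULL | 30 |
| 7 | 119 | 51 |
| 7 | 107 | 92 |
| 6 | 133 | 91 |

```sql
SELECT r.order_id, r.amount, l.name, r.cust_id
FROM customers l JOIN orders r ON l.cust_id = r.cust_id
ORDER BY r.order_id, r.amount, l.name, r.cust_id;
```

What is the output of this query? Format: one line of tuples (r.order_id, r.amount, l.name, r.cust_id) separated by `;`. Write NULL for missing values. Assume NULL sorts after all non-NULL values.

(107, 92, Eve, 7); (119, 51, Eve, 7); (151, 20, Eve, 7); (NULL, 30, Bob, 8); (NULL, 30, Dave, 8); (NULL, 30, Eve, 8)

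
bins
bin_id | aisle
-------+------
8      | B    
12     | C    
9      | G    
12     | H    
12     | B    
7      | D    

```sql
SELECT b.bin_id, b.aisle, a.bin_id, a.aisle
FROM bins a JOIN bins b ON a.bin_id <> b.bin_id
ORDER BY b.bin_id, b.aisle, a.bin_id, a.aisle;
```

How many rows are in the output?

INNER JOIN keeps only pairs where the ON condition holds.
Matching on a.bin_id <> b.bin_id.
- a[0] bin_id=8 → 5 match(es) in b → 5 row(s).
- a[1] bin_id=12 → 3 match(es) in b → 3 row(s).
- a[2] bin_id=9 → 5 match(es) in b → 5 row(s).
- a[3] bin_id=12 → 3 match(es) in b → 3 row(s).
- a[4] bin_id=12 → 3 match(es) in b → 3 row(s).
- a[5] bin_id=7 → 5 match(es) in b → 5 row(s).
Total: 24 rows.

24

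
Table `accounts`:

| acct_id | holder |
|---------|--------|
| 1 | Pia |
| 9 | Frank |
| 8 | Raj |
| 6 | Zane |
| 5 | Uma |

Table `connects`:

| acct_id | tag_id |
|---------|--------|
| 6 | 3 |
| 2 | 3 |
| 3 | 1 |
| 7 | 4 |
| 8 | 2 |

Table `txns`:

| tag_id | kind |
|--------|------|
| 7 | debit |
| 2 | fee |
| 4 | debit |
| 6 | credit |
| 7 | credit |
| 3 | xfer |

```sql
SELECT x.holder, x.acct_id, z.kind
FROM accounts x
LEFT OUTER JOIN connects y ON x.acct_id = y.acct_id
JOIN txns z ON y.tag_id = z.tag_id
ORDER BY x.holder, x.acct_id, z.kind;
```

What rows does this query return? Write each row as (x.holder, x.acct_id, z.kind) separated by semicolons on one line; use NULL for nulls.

(Raj, 8, fee); (Zane, 6, xfer)

Step 1 — x LEFT JOIN y on acct_id → 5 row(s).
Then INNER JOIN `txns z` on tag_id: keep only rows whose y.tag_id appears in z.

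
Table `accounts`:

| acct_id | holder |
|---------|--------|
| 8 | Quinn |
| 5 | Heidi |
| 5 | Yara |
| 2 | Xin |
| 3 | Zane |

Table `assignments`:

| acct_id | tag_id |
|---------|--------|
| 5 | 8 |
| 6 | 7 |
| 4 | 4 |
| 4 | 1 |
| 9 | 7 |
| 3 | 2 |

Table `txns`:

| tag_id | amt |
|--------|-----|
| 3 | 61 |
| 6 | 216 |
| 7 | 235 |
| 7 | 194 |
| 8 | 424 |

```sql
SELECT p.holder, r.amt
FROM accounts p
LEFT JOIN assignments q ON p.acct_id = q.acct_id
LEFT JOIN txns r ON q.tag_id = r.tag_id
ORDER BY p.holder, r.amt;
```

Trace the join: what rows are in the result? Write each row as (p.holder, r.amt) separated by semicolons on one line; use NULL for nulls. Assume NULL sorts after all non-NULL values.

(Heidi, 424); (Quinn, NULL); (Xin, NULL); (Yara, 424); (Zane, NULL)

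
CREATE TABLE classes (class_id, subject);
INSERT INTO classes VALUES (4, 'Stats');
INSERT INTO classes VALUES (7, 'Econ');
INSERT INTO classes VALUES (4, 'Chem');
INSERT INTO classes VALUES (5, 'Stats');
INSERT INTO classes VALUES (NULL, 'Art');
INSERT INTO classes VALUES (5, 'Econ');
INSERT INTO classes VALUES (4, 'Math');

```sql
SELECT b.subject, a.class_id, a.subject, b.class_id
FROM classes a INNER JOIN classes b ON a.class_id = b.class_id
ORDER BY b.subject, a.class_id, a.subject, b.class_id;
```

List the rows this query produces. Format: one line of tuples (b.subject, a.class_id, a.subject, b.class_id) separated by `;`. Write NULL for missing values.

(Chem, 4, Chem, 4); (Chem, 4, Math, 4); (Chem, 4, Stats, 4); (Econ, 5, Econ, 5); (Econ, 5, Stats, 5); (Econ, 7, Econ, 7); (Math, 4, Chem, 4); (Math, 4, Math, 4); (Math, 4, Stats, 4); (Stats, 4, Chem, 4); (Stats, 4, Math, 4); (Stats, 4, Stats, 4); (Stats, 5, Econ, 5); (Stats, 5, Stats, 5)

INNER JOIN keeps only pairs where the ON condition holds.
Matching on a.class_id = b.class_id. A NULL in a compared column never satisfies the condition.
Matched pairs: 14.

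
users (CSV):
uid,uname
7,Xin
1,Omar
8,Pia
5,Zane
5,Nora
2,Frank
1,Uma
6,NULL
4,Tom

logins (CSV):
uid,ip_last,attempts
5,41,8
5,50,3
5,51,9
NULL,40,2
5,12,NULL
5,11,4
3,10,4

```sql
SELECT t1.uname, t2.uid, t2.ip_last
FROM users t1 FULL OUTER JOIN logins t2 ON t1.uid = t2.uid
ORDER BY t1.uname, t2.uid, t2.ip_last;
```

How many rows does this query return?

FULL OUTER JOIN keeps every row from both sides; unmatched rows get NULL for the other side's columns.
Matching on t1.uid = t2.uid. A NULL in a compared column never satisfies the condition.
Matched pairs: 10; unmatched t1 rows kept: 7; unmatched t2 rows kept: 2.
Total: 10 matched + 9 padded = 19 rows.

19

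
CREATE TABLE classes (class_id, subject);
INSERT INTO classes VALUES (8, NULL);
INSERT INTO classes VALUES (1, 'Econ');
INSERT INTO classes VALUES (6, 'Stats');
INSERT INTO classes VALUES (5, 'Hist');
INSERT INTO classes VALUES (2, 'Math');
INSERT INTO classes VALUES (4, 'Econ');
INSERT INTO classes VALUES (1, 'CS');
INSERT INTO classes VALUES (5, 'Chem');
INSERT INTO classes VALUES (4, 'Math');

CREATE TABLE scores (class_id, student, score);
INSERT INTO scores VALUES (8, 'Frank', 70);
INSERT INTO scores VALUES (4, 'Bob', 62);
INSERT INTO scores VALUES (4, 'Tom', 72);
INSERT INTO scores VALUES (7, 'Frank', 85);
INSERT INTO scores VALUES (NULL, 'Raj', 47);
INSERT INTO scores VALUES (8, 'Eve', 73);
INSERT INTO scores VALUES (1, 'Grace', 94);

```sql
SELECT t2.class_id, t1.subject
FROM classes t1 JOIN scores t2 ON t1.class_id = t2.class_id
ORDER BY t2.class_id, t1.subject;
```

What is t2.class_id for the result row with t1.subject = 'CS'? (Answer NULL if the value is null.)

1

INNER JOIN keeps only pairs where the ON condition holds.
Matching on t1.class_id = t2.class_id. A NULL in a compared column never satisfies the condition.
- t1 row (class_id=8): matches 2 t2 row(s) → 2 output row(s).
- t1 row (class_id=1): matches 1 t2 row(s) → 1 output row(s).
- t1 row (class_id=6): no match → dropped.
- t1 row (class_id=5): no match → dropped.
- t1 row (class_id=2): no match → dropped.
- t1 row (class_id=4): matches 2 t2 row(s) → 2 output row(s).
- t1 row (class_id=1): matches 1 t2 row(s) → 1 output row(s).
- t1 row (class_id=5): no match → dropped.
- t1 row (class_id=4): matches 2 t2 row(s) → 2 output row(s).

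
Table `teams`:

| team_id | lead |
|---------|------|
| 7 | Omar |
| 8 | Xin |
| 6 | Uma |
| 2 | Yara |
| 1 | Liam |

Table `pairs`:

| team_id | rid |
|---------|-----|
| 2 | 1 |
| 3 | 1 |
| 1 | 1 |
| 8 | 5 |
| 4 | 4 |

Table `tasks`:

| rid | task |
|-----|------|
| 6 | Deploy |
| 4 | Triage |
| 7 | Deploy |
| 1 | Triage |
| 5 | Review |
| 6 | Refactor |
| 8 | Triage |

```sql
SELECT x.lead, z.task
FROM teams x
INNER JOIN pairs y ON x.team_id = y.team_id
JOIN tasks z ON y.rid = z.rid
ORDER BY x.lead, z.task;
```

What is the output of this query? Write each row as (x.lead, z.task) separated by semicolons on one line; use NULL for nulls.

(Liam, Triage); (Xin, Review); (Yara, Triage)

Evaluate left to right. First `teams x INNER JOIN pairs y` on team_id: 3 row(s).
Then INNER JOIN `tasks z` on rid: keep only rows whose y.rid appears in z.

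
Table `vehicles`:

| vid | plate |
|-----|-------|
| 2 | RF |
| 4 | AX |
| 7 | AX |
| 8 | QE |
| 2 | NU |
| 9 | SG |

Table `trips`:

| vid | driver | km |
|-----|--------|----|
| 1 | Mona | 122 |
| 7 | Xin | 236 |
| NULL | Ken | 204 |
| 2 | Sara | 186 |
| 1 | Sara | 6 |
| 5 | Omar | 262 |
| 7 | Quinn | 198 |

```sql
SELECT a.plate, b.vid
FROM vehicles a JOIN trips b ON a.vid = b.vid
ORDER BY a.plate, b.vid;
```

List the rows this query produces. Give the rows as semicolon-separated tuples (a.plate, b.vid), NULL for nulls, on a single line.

INNER JOIN keeps only pairs where the ON condition holds.
Matching on a.vid = b.vid. A NULL in a compared column never satisfies the condition.
Matched pairs: 4.

(AX, 7); (AX, 7); (NU, 2); (RF, 2)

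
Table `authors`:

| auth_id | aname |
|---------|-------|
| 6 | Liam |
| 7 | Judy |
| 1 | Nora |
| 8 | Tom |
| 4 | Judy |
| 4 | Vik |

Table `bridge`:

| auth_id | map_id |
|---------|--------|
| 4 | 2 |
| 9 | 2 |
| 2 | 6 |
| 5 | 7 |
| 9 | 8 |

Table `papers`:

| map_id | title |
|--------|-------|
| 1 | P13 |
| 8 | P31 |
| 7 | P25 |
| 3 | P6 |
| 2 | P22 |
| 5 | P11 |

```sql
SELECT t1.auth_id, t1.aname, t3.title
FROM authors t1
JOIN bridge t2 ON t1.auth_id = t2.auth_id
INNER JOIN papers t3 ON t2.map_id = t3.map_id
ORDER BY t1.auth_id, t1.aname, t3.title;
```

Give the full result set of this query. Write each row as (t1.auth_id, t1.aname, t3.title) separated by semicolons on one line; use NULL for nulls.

Step 1 — t1 INNER JOIN t2 on auth_id → 2 row(s).
Then INNER JOIN `papers t3` on map_id: keep only rows whose t2.map_id appears in t3.

(4, Judy, P22); (4, Vik, P22)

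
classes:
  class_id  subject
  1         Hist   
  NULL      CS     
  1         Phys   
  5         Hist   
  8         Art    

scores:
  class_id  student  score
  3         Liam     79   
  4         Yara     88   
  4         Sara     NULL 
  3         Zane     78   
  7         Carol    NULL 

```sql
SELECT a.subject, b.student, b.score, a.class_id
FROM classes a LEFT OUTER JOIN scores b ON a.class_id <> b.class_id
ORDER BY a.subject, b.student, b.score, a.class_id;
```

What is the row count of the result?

LEFT JOIN keeps every row from `classes`; unmatched rows get NULL for `scores`'s columns.
Matching on a.class_id <> b.class_id. A NULL in a compared column never satisfies the condition.
- a[0] class_id=1 → 5 match(es) in b → 5 row(s).
- a[1] class_id=NULL → no match; kept with NULLs on the b side.
- a[2] class_id=1 → 5 match(es) in b → 5 row(s).
- a[3] class_id=5 → 5 match(es) in b → 5 row(s).
- a[4] class_id=8 → 5 match(es) in b → 5 row(s).
Total: 20 matched + 1 padded = 21 rows.

21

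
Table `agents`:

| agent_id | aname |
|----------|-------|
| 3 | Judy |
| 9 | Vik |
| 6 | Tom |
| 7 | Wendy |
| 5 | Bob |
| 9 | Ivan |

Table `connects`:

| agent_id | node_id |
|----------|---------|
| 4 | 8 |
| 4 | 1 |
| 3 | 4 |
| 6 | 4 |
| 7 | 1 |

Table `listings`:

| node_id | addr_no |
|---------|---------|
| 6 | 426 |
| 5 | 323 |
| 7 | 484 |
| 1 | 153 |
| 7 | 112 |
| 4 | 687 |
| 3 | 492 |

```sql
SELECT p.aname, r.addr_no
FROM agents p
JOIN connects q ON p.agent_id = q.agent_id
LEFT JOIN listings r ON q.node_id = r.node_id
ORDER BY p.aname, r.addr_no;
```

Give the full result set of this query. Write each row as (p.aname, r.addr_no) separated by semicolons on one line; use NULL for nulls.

Evaluate left to right. First `agents p INNER JOIN connects q` on agent_id: 3 row(s).
Then LEFT JOIN `listings r` on node_id: each of those 3 rows is kept; rows whose q.node_id has no match in r get NULL for r's columns.

(Judy, 687); (Tom, 687); (Wendy, 153)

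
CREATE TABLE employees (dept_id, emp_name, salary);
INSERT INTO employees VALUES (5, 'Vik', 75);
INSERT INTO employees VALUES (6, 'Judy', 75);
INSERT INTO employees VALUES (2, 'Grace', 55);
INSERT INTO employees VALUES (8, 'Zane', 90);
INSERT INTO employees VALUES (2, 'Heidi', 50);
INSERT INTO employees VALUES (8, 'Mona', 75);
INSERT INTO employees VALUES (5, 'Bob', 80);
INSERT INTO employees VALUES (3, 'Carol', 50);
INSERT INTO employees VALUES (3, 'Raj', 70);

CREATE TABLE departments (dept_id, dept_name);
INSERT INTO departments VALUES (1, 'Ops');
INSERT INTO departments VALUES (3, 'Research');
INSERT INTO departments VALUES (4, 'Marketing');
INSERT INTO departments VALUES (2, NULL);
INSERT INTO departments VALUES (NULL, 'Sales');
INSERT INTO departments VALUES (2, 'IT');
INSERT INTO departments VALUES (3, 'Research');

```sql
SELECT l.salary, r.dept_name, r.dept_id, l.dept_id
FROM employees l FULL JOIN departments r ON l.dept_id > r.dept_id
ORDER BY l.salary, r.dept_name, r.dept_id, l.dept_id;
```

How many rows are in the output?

FULL OUTER JOIN keeps every row from both sides; unmatched rows get NULL for the other side's columns.
Matching on l.dept_id > r.dept_id. A NULL in a compared column never satisfies the condition.
- l row (dept_id=5): matches 6 r row(s) → 6 output row(s).
- l row (dept_id=6): matches 6 r row(s) → 6 output row(s).
- l row (dept_id=2): matches 1 r row(s) → 1 output row(s).
- l row (dept_id=8): matches 6 r row(s) → 6 output row(s).
- l row (dept_id=2): matches 1 r row(s) → 1 output row(s).
- l row (dept_id=8): matches 6 r row(s) → 6 output row(s).
- l row (dept_id=5): matches 6 r row(s) → 6 output row(s).
- l row (dept_id=3): matches 3 r row(s) → 3 output row(s).
- l row (dept_id=3): matches 3 r row(s) → 3 output row(s).
- plus 1 unmatched r row(s), each kept with NULL l columns.
Total: 38 matched + 1 padded = 39 rows.

39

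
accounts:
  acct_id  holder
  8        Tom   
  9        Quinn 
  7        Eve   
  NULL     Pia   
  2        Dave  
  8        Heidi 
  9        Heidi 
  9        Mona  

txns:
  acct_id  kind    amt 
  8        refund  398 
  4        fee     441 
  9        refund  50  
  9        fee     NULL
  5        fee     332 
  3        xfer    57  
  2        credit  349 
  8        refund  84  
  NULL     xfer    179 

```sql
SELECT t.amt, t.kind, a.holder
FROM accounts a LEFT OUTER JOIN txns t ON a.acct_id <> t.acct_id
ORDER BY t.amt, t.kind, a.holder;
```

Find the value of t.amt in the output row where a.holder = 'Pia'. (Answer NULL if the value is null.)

NULL

LEFT JOIN keeps every row from `accounts`; unmatched rows get NULL for `txns`'s columns.
Matching on a.acct_id <> t.acct_id. A NULL in a compared column never satisfies the condition.
- a row (acct_id=8): matches 6 t row(s) → 6 output row(s).
- a row (acct_id=9): matches 6 t row(s) → 6 output row(s).
- a row (acct_id=7): matches 8 t row(s) → 8 output row(s).
- a row (acct_id=NULL): no match → kept, t columns NULL.
- a row (acct_id=2): matches 7 t row(s) → 7 output row(s).
- a row (acct_id=8): matches 6 t row(s) → 6 output row(s).
- a row (acct_id=9): matches 6 t row(s) → 6 output row(s).
- a row (acct_id=9): matches 6 t row(s) → 6 output row(s).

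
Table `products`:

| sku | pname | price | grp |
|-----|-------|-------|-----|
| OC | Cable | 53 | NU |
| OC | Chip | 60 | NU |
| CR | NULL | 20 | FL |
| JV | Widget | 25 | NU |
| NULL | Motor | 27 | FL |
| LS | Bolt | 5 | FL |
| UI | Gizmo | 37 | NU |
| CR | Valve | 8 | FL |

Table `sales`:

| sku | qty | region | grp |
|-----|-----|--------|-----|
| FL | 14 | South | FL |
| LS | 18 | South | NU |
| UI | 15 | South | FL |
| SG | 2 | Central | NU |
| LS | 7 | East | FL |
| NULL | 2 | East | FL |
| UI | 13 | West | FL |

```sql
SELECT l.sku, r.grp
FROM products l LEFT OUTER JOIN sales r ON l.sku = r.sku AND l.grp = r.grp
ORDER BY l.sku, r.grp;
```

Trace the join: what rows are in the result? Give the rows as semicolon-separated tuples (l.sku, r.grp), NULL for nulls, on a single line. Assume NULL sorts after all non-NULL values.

LEFT JOIN keeps every row from `products`; unmatched rows get NULL for `sales`'s columns.
Matching on l.sku = r.sku AND l.grp = r.grp. A NULL in a compared column never satisfies the condition.
- l (sku=OC, grp=NU) has no partner → padded with NULL.
- l (sku=OC, grp=NU) has no partner → padded with NULL.
- l (sku=CR, grp=FL) has no partner → padded with NULL.
- l (sku=JV, grp=NU) has no partner → padded with NULL.
- l (sku=NULL, grp=FL) has no partner → padded with NULL.
- l (sku=LS, grp=FL) pairs with 1 row(s) of r.
- l (sku=UI, grp=NU) has no partner → padded with NULL.
- l (sku=CR, grp=FL) has no partner → padded with NULL.
After projecting and ordering:
l.sku | r.grp
CR | NULL
CR | NULL
JV | NULL
LS | FL
OC | NULL
OC | NULL
UI | NULL
NULL | NULL

(CR, NULL); (CR, NULL); (JV, NULL); (LS, FL); (OC, NULL); (OC, NULL); (UI, NULL); (NULL, NULL)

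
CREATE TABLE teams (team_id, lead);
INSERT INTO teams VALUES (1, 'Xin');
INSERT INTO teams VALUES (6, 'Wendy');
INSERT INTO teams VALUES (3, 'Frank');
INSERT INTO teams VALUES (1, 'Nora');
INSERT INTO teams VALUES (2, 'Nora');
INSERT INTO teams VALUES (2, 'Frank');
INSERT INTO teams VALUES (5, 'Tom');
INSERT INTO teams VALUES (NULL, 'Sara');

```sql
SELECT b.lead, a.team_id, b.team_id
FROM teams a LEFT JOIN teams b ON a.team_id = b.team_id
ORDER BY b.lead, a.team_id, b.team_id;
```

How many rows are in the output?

LEFT JOIN keeps every row from `teams a`; unmatched rows get NULL for `teams b`'s columns.
Matching on a.team_id = b.team_id. A NULL in a compared column never satisfies the condition.
- a (team_id=1) pairs with 2 row(s) of b.
- a (team_id=6) pairs with 1 row(s) of b.
- a (team_id=3) pairs with 1 row(s) of b.
- a (team_id=1) pairs with 2 row(s) of b.
- a (team_id=2) pairs with 2 row(s) of b.
- a (team_id=2) pairs with 2 row(s) of b.
- a (team_id=5) pairs with 1 row(s) of b.
- a (team_id=NULL) has no partner → padded with NULL.
Total: 11 matched + 1 padded = 12 rows.

12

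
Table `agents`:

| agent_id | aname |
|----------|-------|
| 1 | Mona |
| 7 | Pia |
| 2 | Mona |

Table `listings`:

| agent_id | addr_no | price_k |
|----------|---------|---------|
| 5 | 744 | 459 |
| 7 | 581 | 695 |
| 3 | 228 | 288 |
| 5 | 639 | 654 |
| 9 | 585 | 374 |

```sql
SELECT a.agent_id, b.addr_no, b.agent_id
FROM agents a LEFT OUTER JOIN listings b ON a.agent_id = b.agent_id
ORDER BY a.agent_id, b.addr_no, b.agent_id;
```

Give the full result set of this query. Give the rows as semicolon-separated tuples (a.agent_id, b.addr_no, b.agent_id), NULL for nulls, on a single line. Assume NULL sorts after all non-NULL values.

(1, NULL, NULL); (2, NULL, NULL); (7, 581, 7)

LEFT JOIN keeps every row from `agents`; unmatched rows get NULL for `listings`'s columns.
Matching on a.agent_id = b.agent_id.
- a (agent_id=1) has no partner → padded with NULL.
- a (agent_id=7) pairs with 1 row(s) of b.
- a (agent_id=2) has no partner → padded with NULL.
After projecting and ordering:
a.agent_id | b.addr_no | b.agent_id
1 | NULL | NULL
2 | NULL | NULL
7 | 581 | 7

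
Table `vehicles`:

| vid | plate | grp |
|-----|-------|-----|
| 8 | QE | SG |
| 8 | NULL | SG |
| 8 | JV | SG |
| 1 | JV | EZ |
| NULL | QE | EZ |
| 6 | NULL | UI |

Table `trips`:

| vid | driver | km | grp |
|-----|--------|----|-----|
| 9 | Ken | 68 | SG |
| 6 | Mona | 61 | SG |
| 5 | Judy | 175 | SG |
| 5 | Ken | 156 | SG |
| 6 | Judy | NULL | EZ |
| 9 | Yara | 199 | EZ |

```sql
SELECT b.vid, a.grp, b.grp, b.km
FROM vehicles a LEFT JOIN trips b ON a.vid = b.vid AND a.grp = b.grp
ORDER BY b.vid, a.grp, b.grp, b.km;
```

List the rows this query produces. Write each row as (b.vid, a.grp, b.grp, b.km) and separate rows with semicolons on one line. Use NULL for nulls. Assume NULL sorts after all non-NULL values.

LEFT JOIN keeps every row from `vehicles`; unmatched rows get NULL for `trips`'s columns.
Matching on a.vid = b.vid AND a.grp = b.grp. A NULL in a compared column never satisfies the condition.
- a row (vid=8, grp=SG): no match → kept, b columns NULL.
- a row (vid=8, grp=SG): no match → kept, b columns NULL.
- a row (vid=8, grp=SG): no match → kept, b columns NULL.
- a row (vid=1, grp=EZ): no match → kept, b columns NULL.
- a row (vid=NULL, grp=EZ): no match → kept, b columns NULL.
- a row (vid=6, grp=UI): no match → kept, b columns NULL.
After projecting and ordering:
b.vid | a.grp | b.grp | b.km
NULL | EZ | NULL | NULL
NULL | EZ | NULL | NULL
NULL | SG | NULL | NULL
NULL | SG | NULL | NULL
NULL | SG | NULL | NULL
NULL | UI | NULL | NULL

(NULL, EZ, NULL, NULL); (NULL, EZ, NULL, NULL); (NULL, SG, NULL, NULL); (NULL, SG, NULL, NULL); (NULL, SG, NULL, NULL); (NULL, UI, NULL, NULL)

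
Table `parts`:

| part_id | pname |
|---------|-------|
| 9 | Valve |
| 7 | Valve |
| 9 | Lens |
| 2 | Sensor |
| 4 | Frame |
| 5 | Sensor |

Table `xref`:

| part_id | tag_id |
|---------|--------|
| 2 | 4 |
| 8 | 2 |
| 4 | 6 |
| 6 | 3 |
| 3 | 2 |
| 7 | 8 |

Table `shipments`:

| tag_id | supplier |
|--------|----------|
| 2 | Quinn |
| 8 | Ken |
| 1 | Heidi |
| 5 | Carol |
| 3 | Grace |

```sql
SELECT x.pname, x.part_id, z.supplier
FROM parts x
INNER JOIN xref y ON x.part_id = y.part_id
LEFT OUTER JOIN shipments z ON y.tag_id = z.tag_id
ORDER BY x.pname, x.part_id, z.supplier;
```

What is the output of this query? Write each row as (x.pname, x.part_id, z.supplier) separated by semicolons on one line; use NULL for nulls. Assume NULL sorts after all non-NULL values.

Evaluate left to right. First `parts x INNER JOIN xref y` on part_id: 3 row(s).
Then LEFT JOIN `shipments z` on tag_id: each of those 3 rows is kept; rows whose y.tag_id has no match in z get NULL for z's columns.

(Frame, 4, NULL); (Sensor, 2, NULL); (Valve, 7, Ken)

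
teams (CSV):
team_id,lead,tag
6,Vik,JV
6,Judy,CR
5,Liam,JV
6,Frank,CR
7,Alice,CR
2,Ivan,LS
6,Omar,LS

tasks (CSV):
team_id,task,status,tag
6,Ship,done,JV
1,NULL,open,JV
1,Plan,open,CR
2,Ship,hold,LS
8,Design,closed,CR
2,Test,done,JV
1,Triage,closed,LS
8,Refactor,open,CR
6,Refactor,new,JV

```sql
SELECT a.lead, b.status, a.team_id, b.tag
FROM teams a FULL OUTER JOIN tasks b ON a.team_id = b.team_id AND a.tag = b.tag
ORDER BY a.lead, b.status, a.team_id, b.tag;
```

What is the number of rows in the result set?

14

FULL OUTER JOIN keeps every row from both sides; unmatched rows get NULL for the other side's columns.
Matching on a.team_id = b.team_id AND a.tag = b.tag.
- a (team_id=6, tag=JV) pairs with 2 row(s) of b.
- a (team_id=6, tag=CR) has no partner → padded with NULL.
- a (team_id=5, tag=JV) has no partner → padded with NULL.
- a (team_id=6, tag=CR) has no partner → padded with NULL.
- a (team_id=7, tag=CR) has no partner → padded with NULL.
- a (team_id=2, tag=LS) pairs with 1 row(s) of b.
- a (team_id=6, tag=LS) has no partner → padded with NULL.
- 6 row(s) from b found no a partner → padded with NULL.
Total: 3 matched + 11 padded = 14 rows.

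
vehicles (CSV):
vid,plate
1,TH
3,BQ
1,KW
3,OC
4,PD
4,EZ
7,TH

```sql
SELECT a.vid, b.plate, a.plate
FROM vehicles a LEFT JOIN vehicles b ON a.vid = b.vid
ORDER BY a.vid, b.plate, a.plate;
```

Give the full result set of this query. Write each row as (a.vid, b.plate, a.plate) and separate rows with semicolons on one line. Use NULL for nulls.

LEFT JOIN keeps every row from `vehicles a`; unmatched rows get NULL for `vehicles b`'s columns.
Matching on a.vid = b.vid.
- a row (vid=1): matches 2 b row(s) → 2 output row(s).
- a row (vid=3): matches 2 b row(s) → 2 output row(s).
- a row (vid=1): matches 2 b row(s) → 2 output row(s).
- a row (vid=3): matches 2 b row(s) → 2 output row(s).
- a row (vid=4): matches 2 b row(s) → 2 output row(s).
- a row (vid=4): matches 2 b row(s) → 2 output row(s).
- a row (vid=7): matches 1 b row(s) → 1 output row(s).

(1, KW, KW); (1, KW, TH); (1, TH, KW); (1, TH, TH); (3, BQ, BQ); (3, BQ, OC); (3, OC, BQ); (3, OC, OC); (4, EZ, EZ); (4, EZ, PD); (4, PD, EZ); (4, PD, PD); (7, TH, TH)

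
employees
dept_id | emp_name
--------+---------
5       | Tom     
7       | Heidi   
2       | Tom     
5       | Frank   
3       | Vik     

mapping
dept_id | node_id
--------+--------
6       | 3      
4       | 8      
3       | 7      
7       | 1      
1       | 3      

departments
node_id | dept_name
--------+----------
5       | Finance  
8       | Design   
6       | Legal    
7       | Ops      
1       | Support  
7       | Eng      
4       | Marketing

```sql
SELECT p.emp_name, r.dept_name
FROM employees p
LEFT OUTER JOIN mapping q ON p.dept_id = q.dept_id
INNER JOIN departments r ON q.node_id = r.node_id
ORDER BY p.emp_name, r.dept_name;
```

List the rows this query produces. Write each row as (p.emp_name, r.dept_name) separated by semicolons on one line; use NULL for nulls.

Joins associate left-to-right: employees LEFT JOIN mapping on dept_id gives 5 intermediate row(s).
Then INNER JOIN `departments r` on node_id: keep only rows whose q.node_id appears in r.

(Heidi, Support); (Vik, Eng); (Vik, Ops)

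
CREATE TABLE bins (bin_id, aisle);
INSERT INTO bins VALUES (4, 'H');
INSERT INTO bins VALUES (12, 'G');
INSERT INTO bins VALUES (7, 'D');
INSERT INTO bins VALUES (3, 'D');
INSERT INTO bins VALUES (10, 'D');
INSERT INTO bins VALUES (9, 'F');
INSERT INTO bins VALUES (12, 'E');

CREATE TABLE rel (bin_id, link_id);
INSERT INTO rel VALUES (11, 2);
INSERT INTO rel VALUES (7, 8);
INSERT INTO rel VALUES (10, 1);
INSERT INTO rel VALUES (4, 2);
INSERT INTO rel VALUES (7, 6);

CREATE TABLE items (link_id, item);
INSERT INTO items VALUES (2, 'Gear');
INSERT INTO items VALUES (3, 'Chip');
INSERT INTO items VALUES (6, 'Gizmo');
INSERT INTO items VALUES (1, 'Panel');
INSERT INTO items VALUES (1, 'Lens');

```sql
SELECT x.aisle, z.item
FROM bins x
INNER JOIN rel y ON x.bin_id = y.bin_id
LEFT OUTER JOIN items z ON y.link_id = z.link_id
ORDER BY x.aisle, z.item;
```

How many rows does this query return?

Step 1 — x INNER JOIN y on bin_id → 4 row(s).
Then LEFT JOIN `items z` on link_id: each of those 4 rows is kept; rows whose y.link_id has no match in z get NULL for z's columns.
Result: 5 row(s).

5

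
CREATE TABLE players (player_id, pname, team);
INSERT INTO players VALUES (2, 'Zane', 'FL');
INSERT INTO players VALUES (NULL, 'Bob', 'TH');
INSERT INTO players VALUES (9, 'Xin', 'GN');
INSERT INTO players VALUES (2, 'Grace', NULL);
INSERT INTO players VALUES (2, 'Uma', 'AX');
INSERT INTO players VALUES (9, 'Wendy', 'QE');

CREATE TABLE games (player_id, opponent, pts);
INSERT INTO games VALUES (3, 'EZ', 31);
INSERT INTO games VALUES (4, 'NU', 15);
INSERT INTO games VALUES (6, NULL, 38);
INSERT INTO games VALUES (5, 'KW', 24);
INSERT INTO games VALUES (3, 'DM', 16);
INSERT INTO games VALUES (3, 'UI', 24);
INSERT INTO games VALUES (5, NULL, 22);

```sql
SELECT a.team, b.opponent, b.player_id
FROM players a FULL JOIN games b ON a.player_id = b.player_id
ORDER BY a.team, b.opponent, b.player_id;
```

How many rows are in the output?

13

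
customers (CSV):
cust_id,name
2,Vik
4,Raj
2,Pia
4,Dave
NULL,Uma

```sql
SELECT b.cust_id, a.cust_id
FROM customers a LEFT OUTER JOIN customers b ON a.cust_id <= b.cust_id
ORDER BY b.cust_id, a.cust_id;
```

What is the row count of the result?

LEFT JOIN keeps every row from `customers a`; unmatched rows get NULL for `customers b`'s columns.
Matching on a.cust_id <= b.cust_id. A NULL in a compared column never satisfies the condition.
- a row (cust_id=2): matches 4 b row(s) → 4 output row(s).
- a row (cust_id=4): matches 2 b row(s) → 2 output row(s).
- a row (cust_id=2): matches 4 b row(s) → 4 output row(s).
- a row (cust_id=4): matches 2 b row(s) → 2 output row(s).
- a row (cust_id=NULL): no match → kept, b columns NULL.
Total: 12 matched + 1 padded = 13 rows.

13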